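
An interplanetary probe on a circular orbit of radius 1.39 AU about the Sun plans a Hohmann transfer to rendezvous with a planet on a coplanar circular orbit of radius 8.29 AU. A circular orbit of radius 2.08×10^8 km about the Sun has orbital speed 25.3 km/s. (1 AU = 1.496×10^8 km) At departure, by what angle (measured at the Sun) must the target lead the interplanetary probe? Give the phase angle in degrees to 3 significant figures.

φ = 99.7°

From the circular-orbit relation v² = μ/r at r = 2.08×10^8 km: μ = v²r = (25.3)² × 2.08×10^8 = 1.33139×10^11 km³/s².
In km: r₁ = 1.39 × 1.496×10^8 = 2.07944×10^8 km; r₂ = 8.29 × 1.496×10^8 = 1.240184×10^9 km.
Transfer-ellipse semi-major axis a_t = (r₁ + r₂)/2 = (2.07944×10^8 + 1.240184×10^9)/2 = 7.24064×10^8 km.
Transfer time t = π√(a_t³/μ) = 1.6775×10^8 s.
The target's mean motion on its circular orbit is ω₂ = √(μ/r₂³) = 8.3545×10^-9 rad/s.
Angle swept by the target during transfer: ω₂·t = 1.4015 rad = 80.30°.
Arrival is 180° from departure on the ellipse, so φ = 180° − 80.30° = 99.7°.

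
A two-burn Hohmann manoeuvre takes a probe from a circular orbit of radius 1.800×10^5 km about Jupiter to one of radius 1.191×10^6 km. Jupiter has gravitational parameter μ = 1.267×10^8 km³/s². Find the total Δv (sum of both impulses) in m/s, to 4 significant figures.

Δv = 13470 m/s

The Hohmann ellipse has a_t = (r₁ + r₂)/2 = 6.855×10^5 km.
At r₁ the circular-orbit speed is v₁ = √(μ/r₁) = 26.53 km/s.
On the transfer ellipse at r₁, v² = μ(2/r − 1/a) gives v_p = √[μ(2/r₁ − 1/a_t)] = 34.97 km/s.
First burn Δv₁ = |v_p − v₁| = 8.440 km/s.
Circular speed at r₂: v₂ = √(μ/r₂) = 10.314 km/s.
Transfer-orbit speed at r₂: v_a = √[μ(2/r₂ − 1/a_t)] = 5.2852 km/s.
Second burn Δv₂ = |v₂ − v_a| = 5.029 km/s.
Δv = Δv₁ + Δv₂ = 8.440 + 5.029 = 13.47 km/s.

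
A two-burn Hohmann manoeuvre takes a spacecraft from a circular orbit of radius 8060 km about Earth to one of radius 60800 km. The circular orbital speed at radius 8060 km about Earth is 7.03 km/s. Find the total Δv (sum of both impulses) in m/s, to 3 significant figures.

Δv = 3630 m/s

From the circular-orbit relation v² = μ/r at r = 8060 km: μ = v²r = (7.03)² × 8060 = 3.98332×10^5 km³/s².
Semi-major axis of the transfer orbit: a_t = (8060 + 60800)/2 = 34430 km.
Circular speed at r₁: v₁ = √(μ/r₁) = √(3.98332×10^5/8060) = 7.030 km/s.
Transfer-orbit speed at r₁ (vis-viva equation): v_p = √[μ(2/r₁ − 1/a_t)] = 9.342 km/s.
First burn Δv₁ = |v_p − v₁| = 2.312 km/s.
Circular speed at r₂: v₂ = √(μ/r₂) = 2.5596 km/s.
Transfer-orbit speed at r₂: v_a = √[μ(2/r₂ − 1/a_t)] = 1.2384 km/s.
Second burn Δv₂ = |v₂ − v_a| = 1.321 km/s.
Total Δv = Δv₁ + Δv₂ = 3.633 km/s.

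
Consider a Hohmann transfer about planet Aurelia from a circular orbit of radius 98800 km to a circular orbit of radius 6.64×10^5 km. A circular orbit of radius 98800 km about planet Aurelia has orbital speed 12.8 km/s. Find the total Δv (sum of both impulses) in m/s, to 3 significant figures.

From the circular-orbit relation v² = μ/r at r = 98800 km: μ = v²r = (12.8)² × 98800 = 1.61874×10^7 km³/s².
The Hohmann ellipse has a_t = (r₁ + r₂)/2 = 3.814×10^5 km.
Circular speed at r₁: v₁ = √(μ/r₁) = √(1.61874×10^7/98800) = 12.800 km/s.
Transfer-orbit speed at r₁ (v² = μ(2/r − 1/a)): v_p = √[μ(2/r₁ − 1/a_t)] = 16.889 km/s.
First burn Δv₁ = |v_p − v₁| = 4.089 km/s.
At r₂, v₂ = √(μ/r₂) = 4.937 km/s.
Transfer-orbit speed at r₂: v_a = √[μ(2/r₂ − 1/a_t)] = 2.513 km/s.
Second burn Δv₂ = |v₂ − v_a| = 2.424 km/s.
Total Δv = Δv₁ + Δv₂ = 6.513 km/s.

Δv = 6510 m/s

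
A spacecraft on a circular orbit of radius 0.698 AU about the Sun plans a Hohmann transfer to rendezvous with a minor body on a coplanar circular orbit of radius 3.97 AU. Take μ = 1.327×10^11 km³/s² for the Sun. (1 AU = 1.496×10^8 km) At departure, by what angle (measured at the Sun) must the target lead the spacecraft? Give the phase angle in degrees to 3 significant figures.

In km: r₁ = 0.698 × 1.496×10^8 = 1.044208×10^8 km; r₂ = 3.97 × 1.496×10^8 = 5.93912×10^8 km.
The Hohmann ellipse has a_t = (r₁ + r₂)/2 = 3.491664×10^8 km.
Transfer time t = π√(a_t³/μ) = 5.6268×10^7 s.
Target angular speed ω₂ = √(μ/r₂³) = 2.5168×10^-8 rad/s.
Angle swept by the target during transfer: ω₂·t = 1.4162 rad = 81.14°.
Arrival is 180° from departure on the ellipse, so φ = 180° − 81.14° = 98.9°.

φ = 98.9°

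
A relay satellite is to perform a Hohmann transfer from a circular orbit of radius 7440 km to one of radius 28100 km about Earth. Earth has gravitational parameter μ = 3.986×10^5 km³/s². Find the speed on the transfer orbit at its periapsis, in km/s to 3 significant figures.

v = 9.20 km/s

Transfer-ellipse semi-major axis a_t = (r₁ + r₂)/2 = (7440 + 28100)/2 = 17770 km.
The periapsis of the transfer ellipse is at r = 7440 km.
From the vis-viva equation, v = √[μ(2/r − 1/a_t)] = 9.204 km/s.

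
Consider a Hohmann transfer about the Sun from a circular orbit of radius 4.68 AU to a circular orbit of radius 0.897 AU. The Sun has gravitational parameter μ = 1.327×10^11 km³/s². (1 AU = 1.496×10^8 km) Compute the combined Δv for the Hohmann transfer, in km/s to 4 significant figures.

In km: r₁ = 4.68 × 1.496×10^8 = 7.00128×10^8 km; r₂ = 0.897 × 1.496×10^8 = 1.341912×10^8 km.
Semi-major axis of the transfer orbit: a_t = (7.00128×10^8 + 1.341912×10^8)/2 = 4.171596×10^8 km.
Circular speed at r₁: v₁ = √(μ/r₁) = √(1.327×10^11/7.00128×10^8) = 13.767 km/s.
On the transfer ellipse at r₁, vis-viva equation gives v_a = √[μ(2/r₁ − 1/a_t)] = 7.8083 km/s.
First burn Δv₁ = |v_a − v₁| = 5.959 km/s.
At r₂, v₂ = √(μ/r₂) = 31.447 km/s.
Transfer-orbit speed at r₂: v_p = √[μ(2/r₂ − 1/a_t)] = 40.739 km/s.
Second burn Δv₂ = |v₂ − v_p| = 9.292 km/s.
Total Δv = Δv₁ + Δv₂ = 15.25 km/s.

Δv = 15.25 km/s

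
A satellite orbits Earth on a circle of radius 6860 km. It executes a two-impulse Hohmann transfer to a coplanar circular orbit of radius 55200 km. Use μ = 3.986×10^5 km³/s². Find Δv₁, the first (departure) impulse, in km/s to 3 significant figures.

Δv₁ = 2.54 km/s

Semi-major axis of the transfer orbit: a_t = (6860 + 55200)/2 = 31030 km.
On the circular orbit at r = 6860 km, v_c = √(μ/r) = 7.6227 km/s.
Transfer-orbit speed at the same r (vis-viva, a = a_t): v_t = √[μ(2/r − 1/a_t)] = 10.167 km/s.
Δv₁ = |v_t − v_c| = |10.167 − 7.6227| = 2.544 km/s.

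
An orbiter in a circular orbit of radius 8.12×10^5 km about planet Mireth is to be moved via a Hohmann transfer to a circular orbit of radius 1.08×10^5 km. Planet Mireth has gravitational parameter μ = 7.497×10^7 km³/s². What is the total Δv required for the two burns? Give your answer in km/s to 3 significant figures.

The Hohmann ellipse has a_t = (r₁ + r₂)/2 = 4.600×10^5 km.
At r₁ the circular-orbit speed is v₁ = √(μ/r₁) = 9.609 km/s.
Transfer-orbit speed at r₁ (v² = μ(2/r − 1/a)): v_a = √[μ(2/r₁ − 1/a_t)] = 4.656 km/s.
First burn Δv₁ = |v_a − v₁| = 4.953 km/s.
Circular speed at r₂: v₂ = √(μ/r₂) = 26.347 km/s.
Transfer-orbit speed at r₂: v_p = √[μ(2/r₂ − 1/a_t)] = 35.005 km/s.
Second burn Δv₂ = |v₂ − v_p| = 8.658 km/s.
Δv = Δv₁ + Δv₂ = 4.953 + 8.658 = 13.61 km/s.

Δv = 13.6 km/s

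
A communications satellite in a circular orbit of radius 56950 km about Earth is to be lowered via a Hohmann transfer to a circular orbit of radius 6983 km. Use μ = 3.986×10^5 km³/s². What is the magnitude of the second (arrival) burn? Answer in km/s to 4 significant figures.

Δv₂ = 2.529 km/s

The Hohmann ellipse has a_t = (r₁ + r₂)/2 = 31966.5 km.
Circular speed at r = 6983 km: v_c = √(μ/r) = 7.5552 km/s.
Vis-viva on the transfer ellipse at r = 6983 km gives v_t = √[μ(2/r − 1/a_t)] = 10.084 km/s.
Δv₂ = |v_t − v_c| = |10.084 − 7.5552| = 2.529 km/s.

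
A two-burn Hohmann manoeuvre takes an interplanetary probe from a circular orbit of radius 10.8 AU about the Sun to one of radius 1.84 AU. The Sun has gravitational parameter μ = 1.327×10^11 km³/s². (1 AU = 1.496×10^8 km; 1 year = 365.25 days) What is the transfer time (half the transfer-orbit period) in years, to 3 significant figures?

In km: r₁ = 10.8 × 1.496×10^8 = 1.61568×10^9 km; r₂ = 1.84 × 1.496×10^8 = 2.75264×10^8 km.
The Hohmann ellipse has a_t = (r₁ + r₂)/2 = 9.45472×10^8 km.
Half the transfer-orbit period gives t = π√(a_t³/μ) = 2.507×10^8 s.
Converting: 2.507×10^8 s ÷ 3.15576×10^7 s/year (365.25 × 86400) = 7.94 years.

t = 7.94 years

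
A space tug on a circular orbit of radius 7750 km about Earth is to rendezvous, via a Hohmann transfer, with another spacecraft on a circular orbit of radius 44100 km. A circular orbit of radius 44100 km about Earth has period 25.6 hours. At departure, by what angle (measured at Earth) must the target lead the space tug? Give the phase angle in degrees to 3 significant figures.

φ = 98.9°

From Kepler's third law T² = 4π²r³/μ at r = 44100 km, T = 25.6 hours = 25.6 × 3600 s = 92160 s: μ = 4π²r³/T² = 3.98649×10^5 km³/s².
Semi-major axis of the transfer orbit: a_t = (7750 + 44100)/2 = 25925 km.
The half-period of the transfer ellipse is t = π√(a_t³/μ) = 20770 s.
The target's mean motion on its circular orbit is ω₂ = √(μ/r₂³) = 6.818×10^-5 rad/s.
Angle swept by the target during transfer: ω₂·t = 1.416 rad = 81.13°.
Arrival is 180° from departure on the ellipse, so φ = 180° − 81.13° = 98.9°.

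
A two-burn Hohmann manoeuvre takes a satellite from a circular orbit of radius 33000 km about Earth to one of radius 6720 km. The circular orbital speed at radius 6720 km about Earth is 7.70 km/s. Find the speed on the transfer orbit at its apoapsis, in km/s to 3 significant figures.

From the circular-orbit relation v² = μ/r at r = 6720 km: μ = v²r = (7.70)² × 6720 = 3.98429×10^5 km³/s².
The Hohmann ellipse has a_t = (r₁ + r₂)/2 = 19860 km.
The apoapsis of the transfer ellipse is at r = 33000 km.
Applying v² = μ(2/r − 1/a_t): v = 2.021 km/s.

v = 2.02 km/s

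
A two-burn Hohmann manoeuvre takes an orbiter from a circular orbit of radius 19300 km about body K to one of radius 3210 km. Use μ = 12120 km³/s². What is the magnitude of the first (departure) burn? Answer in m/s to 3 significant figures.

Δv₁ = 369 m/s

Semi-major axis of the transfer orbit: a_t = (19300 + 3210)/2 = 11255 km.
On the circular orbit at r = 19300 km, v_c = √(μ/r) = 0.79245 km/s.
Vis-viva on the transfer ellipse at r = 19300 km gives v_t = √[μ(2/r − 1/a_t)] = 0.42321 km/s.
Δv₁ = |v_t − v_c| = |0.42321 − 0.79245| = 0.3692 km/s.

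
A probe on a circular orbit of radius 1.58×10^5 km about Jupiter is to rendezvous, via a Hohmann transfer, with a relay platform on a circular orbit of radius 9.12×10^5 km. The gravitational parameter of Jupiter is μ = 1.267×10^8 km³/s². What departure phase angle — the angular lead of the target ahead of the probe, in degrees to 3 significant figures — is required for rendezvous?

Semi-major axis of the transfer orbit: a_t = (1.580×10^5 + 9.120×10^5)/2 = 5.350×10^5 km.
Transfer time t = π√(a_t³/μ) = 1.09218×10^5 s.
Target angular speed ω₂ = √(μ/r₂³) = 1.29240×10^-5 rad/s.
Angle swept by the target during transfer: ω₂·t = 1.4115 rad = 80.87°.
The probe traverses 180° on the transfer ellipse, so the target must lead by 180° − 80.87° = 99.1°.

φ = 99.1°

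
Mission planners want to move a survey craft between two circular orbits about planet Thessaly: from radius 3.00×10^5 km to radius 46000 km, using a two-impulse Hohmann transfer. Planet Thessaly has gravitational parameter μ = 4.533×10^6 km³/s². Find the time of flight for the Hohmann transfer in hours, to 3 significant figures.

t = 29.5 hours

Transfer-ellipse semi-major axis a_t = (r₁ + r₂)/2 = (3.000×10^5 + 46000)/2 = 1.730×10^5 km.
By Kepler's third law the transfer-orbit period is T = 2π√(a_t³/μ), so t = T/2 = 1.062×10^5 s.
Converting: 1.062×10^5 s ÷ 3600 s/hour = 29.5 hours.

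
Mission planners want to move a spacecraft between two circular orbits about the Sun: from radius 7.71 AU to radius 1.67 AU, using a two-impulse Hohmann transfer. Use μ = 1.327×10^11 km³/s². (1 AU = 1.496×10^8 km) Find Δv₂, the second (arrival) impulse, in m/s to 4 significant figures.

In km: r₁ = 7.71 × 1.496×10^8 = 1.153416×10^9 km; r₂ = 1.67 × 1.496×10^8 = 2.49832×10^8 km.
The Hohmann ellipse has a_t = (r₁ + r₂)/2 = 7.01624×10^8 km.
On the circular orbit at r = 2.49832×10^8 km, v_c = √(μ/r) = 23.047 km/s.
Vis-viva on the transfer ellipse at r = 2.49832×10^8 km gives v_t = √[μ(2/r − 1/a_t)] = 29.550 km/s.
Δv₂ = |v_t − v_c| = |29.550 − 23.047| = 6.503 km/s.

Δv₂ = 6503 m/s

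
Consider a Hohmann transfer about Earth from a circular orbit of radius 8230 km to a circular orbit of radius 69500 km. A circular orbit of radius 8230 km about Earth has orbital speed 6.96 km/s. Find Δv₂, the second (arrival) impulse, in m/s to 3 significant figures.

From the circular-orbit relation v² = μ/r at r = 8230 km: μ = v²r = (6.96)² × 8230 = 3.98674×10^5 km³/s².
Semi-major axis of the transfer orbit: a_t = (8230 + 69500)/2 = 38865 km.
On the circular orbit at r = 69500 km, v_c = √(μ/r) = 2.395 km/s.
Vis-viva on the transfer ellipse at r = 69500 km gives v_t = √[μ(2/r − 1/a_t)] = 1.102 km/s.
Δv₂ = |v_t − v_c| = |1.102 − 2.395| = 1.293 km/s.

Δv₂ = 1290 m/s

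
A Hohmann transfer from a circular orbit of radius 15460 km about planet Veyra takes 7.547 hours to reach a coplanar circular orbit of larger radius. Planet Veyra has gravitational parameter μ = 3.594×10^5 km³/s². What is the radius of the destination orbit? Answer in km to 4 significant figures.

Transfer time t = 7.547 hours = 27169.2 s, and t = π√(a_t³/μ).
So a_t = (μ t²/π²)^(1/3) = (3.594×10^5 × (27169.2)² / π²)^(1/3) = 29956 km.
Since a_t = (r₁ + r₂)/2, r₂ = 2a_t − r₁ = 2×29956 − 15460 = 44452 km.

r₂ = 44450 km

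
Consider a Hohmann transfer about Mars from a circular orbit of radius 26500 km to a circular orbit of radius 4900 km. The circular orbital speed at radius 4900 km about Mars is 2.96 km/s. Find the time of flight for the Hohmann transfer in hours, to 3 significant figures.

From the circular-orbit relation v² = μ/r at r = 4900 km: μ = v²r = (2.96)² × 4900 = 42931.8 km³/s².
Transfer-ellipse semi-major axis a_t = (r₁ + r₂)/2 = (26500 + 4900)/2 = 15700 km.
Half the transfer-orbit period gives t = π√(a_t³/μ) = 29830 s.
Converting: 29830 s ÷ 3600 s/hour = 8.29 hours.

t = 8.29 hours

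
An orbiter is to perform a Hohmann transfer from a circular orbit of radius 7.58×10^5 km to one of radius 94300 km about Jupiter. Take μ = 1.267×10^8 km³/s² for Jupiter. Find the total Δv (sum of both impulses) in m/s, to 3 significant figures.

The Hohmann ellipse has a_t = (r₁ + r₂)/2 = 4.2615×10^5 km.
At r₁ the circular-orbit speed is v₁ = √(μ/r₁) = 12.929 km/s.
Transfer-orbit speed at r₁ (vis-viva): v_a = √[μ(2/r₁ − 1/a_t)] = 6.0817 km/s.
First burn Δv₁ = |v_a − v₁| = 6.847 km/s.
At r₂, v₂ = √(μ/r₂) = 36.655 km/s.
Transfer-orbit speed at r₂: v_p = √[μ(2/r₂ − 1/a_t)] = 48.886 km/s.
Second burn Δv₂ = |v₂ − v_p| = 12.23 km/s.
Total Δv = Δv₁ + Δv₂ = 19.08 km/s.

Δv = 19100 m/s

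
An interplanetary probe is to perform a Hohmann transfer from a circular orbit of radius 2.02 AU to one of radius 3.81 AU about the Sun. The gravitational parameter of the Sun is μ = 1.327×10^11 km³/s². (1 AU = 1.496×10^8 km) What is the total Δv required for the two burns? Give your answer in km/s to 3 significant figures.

In km: r₁ = 2.02 × 1.496×10^8 = 3.02192×10^8 km; r₂ = 3.81 × 1.496×10^8 = 5.69976×10^8 km.
Semi-major axis of the transfer orbit: a_t = (3.02192×10^8 + 5.69976×10^8)/2 = 4.36084×10^8 km.
At r₁ the circular-orbit speed is v₁ = √(μ/r₁) = 20.955 km/s.
Transfer-orbit speed at r₁ (vis-viva): v_p = √[μ(2/r₁ − 1/a_t)] = 23.957 km/s.
First burn Δv₁ = |v_p − v₁| = 3.002 km/s.
At r₂, v₂ = √(μ/r₂) = 15.25834 km/s.
Transfer-orbit speed at r₂: v_a = √[μ(2/r₂ − 1/a_t)] = 12.70175 km/s.
Second burn Δv₂ = |v₂ − v_a| = 2.557 km/s.
Total Δv = Δv₁ + Δv₂ = 5.559 km/s.

Δv = 5.56 km/s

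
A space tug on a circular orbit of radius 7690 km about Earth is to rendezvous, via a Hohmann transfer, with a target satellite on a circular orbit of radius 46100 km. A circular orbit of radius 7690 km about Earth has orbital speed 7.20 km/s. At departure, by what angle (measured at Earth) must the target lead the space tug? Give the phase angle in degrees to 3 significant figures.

From the circular-orbit relation v² = μ/r at r = 7690 km: μ = v²r = (7.20)² × 7690 = 3.98650×10^5 km³/s².
Transfer-ellipse semi-major axis a_t = (r₁ + r₂)/2 = (7690 + 46100)/2 = 26895 km.
The half-period of the transfer ellipse is t = π√(a_t³/μ) = 21950 s.
The target's mean motion on its circular orbit is ω₂ = √(μ/r₂³) = 6.379×10^-5 rad/s.
Angle swept by the target during transfer: ω₂·t = 1.400 rad = 80.21°.
The space tug traverses 180° on the transfer ellipse, so the target must lead by 180° − 80.21° = 99.8°.

φ = 99.8°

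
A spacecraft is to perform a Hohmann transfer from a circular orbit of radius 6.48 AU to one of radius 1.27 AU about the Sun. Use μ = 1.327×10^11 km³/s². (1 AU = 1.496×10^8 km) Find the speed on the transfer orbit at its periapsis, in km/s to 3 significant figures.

v = 34.2 km/s

In km: r₁ = 6.48 × 1.496×10^8 = 9.69408×10^8 km; r₂ = 1.27 × 1.496×10^8 = 1.89992×10^8 km.
Transfer-ellipse semi-major axis a_t = (r₁ + r₂)/2 = (9.69408×10^8 + 1.89992×10^8)/2 = 5.797×10^8 km.
The periapsis of the transfer ellipse is at r = 1.89992×10^8 km.
From the vis-viva equation, v = √[μ(2/r − 1/a_t)] = 34.18 km/s.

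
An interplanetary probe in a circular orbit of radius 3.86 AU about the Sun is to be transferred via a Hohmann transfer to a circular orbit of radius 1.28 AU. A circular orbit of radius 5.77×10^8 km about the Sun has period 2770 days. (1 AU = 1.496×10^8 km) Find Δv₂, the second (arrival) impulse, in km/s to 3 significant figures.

From Kepler's third law T² = 4π²r³/μ at r = 5.77×10^8 km, T = 2770 days = 2770 × 86400 s = 2.39328×10^8 s: μ = 4π²r³/T² = 1.32404×10^11 km³/s².
In km: r₁ = 3.86 × 1.496×10^8 = 5.77456×10^8 km; r₂ = 1.28 × 1.496×10^8 = 1.91488×10^8 km.
Semi-major axis of the transfer orbit: a_t = (5.77456×10^8 + 1.91488×10^8)/2 = 3.84472×10^8 km.
Circular speed at r = 1.91488×10^8 km: v_c = √(μ/r) = 26.295 km/s.
Vis-viva on the transfer ellipse at r = 1.91488×10^8 km gives v_t = √[μ(2/r − 1/a_t)] = 32.226 km/s.
Δv₂ = |v_t − v_c| = |32.226 − 26.295| = 5.931 km/s.

Δv₂ = 5.93 km/s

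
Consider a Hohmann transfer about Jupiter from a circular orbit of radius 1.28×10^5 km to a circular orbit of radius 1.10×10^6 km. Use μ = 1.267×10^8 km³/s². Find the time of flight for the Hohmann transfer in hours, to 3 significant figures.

t = 37.3 hours

The Hohmann ellipse has a_t = (r₁ + r₂)/2 = 6.140×10^5 km.
Half the transfer-orbit period gives t = π√(a_t³/μ) = 1.343×10^5 s.
Converting: 1.343×10^5 s ÷ 3600 s/hour = 37.3 hours.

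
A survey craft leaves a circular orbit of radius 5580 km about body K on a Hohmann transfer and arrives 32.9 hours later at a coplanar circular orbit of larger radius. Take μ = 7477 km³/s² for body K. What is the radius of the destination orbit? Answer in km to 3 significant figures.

Transfer time t = 32.9 hours = 1.1844×10^5 s, and t = π√(a_t³/μ).
So a_t = (μ t²/π²)^(1/3) = (7477 × (1.1844×10^5)² / π²)^(1/3) = 21986 km.
Since a_t = (r₁ + r₂)/2, r₂ = 2a_t − r₁ = 2×21986 − 5580 = 38392 km.

r₂ = 38400 km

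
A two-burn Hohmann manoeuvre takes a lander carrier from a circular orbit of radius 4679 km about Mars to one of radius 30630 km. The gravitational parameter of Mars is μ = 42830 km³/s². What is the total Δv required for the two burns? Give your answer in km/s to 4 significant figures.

Δv = 1.533 km/s

Semi-major axis of the transfer orbit: a_t = (4679 + 30630)/2 = 17654.5 km.
Circular speed at r₁: v₁ = √(μ/r₁) = √(42830/4679) = 3.0255 km/s.
Transfer-orbit speed at r₁ (vis-viva): v_p = √[μ(2/r₁ − 1/a_t)] = 3.9851 km/s.
First burn Δv₁ = |v_p − v₁| = 0.9596 km/s.
At r₂, v₂ = √(μ/r₂) = 1.1825 km/s.
Transfer-orbit speed at r₂: v_a = √[μ(2/r₂ − 1/a_t)] = 0.60876 km/s.
Second burn Δv₂ = |v₂ − v_a| = 0.5737 km/s.
Δv = Δv₁ + Δv₂ = 0.9596 + 0.5737 = 1.533 km/s.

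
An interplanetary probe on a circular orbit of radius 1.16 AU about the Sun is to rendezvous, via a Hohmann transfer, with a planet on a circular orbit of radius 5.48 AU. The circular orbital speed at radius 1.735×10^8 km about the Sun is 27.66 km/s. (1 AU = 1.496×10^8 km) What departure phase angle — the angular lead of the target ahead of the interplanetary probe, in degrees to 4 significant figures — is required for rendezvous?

From the circular-orbit relation v² = μ/r at r = 1.735×10^8 km: μ = v²r = (27.66)² × 1.735×10^8 = 1.32741×10^11 km³/s².
In km: r₁ = 1.16 × 1.496×10^8 = 1.73536×10^8 km; r₂ = 5.48 × 1.496×10^8 = 8.19808×10^8 km.
The Hohmann ellipse has a_t = (r₁ + r₂)/2 = 4.96672×10^8 km.
Transfer time t = π√(a_t³/μ) = 9.5445×10^7 s.
Target angular speed ω₂ = √(μ/r₂³) = 1.5521×10^-8 rad/s.
Angle swept by the target during transfer: ω₂·t = 1.4814 rad = 84.88°.
The interplanetary probe traverses 180° on the transfer ellipse, so the target must lead by 180° − 84.88° = 95.12°.

φ = 95.12°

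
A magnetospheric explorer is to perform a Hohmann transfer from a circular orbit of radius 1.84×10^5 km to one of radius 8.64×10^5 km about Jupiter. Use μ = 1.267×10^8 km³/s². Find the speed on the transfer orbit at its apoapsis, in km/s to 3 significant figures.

Semi-major axis of the transfer orbit: a_t = (1.840×10^5 + 8.640×10^5)/2 = 5.240×10^5 km.
The apoapsis of the transfer ellipse is at r = 8.640×10^5 km.
Applying v² = μ(2/r − 1/a_t): v = 7.176 km/s.

v = 7.18 km/s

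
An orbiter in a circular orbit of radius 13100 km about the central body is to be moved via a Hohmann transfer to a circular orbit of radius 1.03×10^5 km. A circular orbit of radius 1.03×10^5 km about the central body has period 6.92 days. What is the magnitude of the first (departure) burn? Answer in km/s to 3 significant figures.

Δv₁ = 1.01 km/s

From Kepler's third law T² = 4π²r³/μ at r = 1.03×10^5 km, T = 6.92 days = 6.92 × 86400 s = 5.97888×10^5 s: μ = 4π²r³/T² = 1.20679×10^5 km³/s².
The Hohmann ellipse has a_t = (r₁ + r₂)/2 = 58050 km.
On the circular orbit at r = 13100 km, v_c = √(μ/r) = 3.035 km/s.
Vis-viva on the transfer ellipse at r = 13100 km gives v_t = √[μ(2/r − 1/a_t)] = 4.043 km/s.
Δv₁ = |v_t − v_c| = |4.043 − 3.035| = 1.008 km/s.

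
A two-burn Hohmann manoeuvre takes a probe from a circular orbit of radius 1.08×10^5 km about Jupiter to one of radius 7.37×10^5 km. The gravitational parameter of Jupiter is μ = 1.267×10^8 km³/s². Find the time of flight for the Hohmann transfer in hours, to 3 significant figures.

t = 21.3 hours

The Hohmann ellipse has a_t = (r₁ + r₂)/2 = 4.225×10^5 km.
By Kepler's third law the transfer-orbit period is T = 2π√(a_t³/μ), so t = T/2 = 76650 s.
Converting: 76650 s ÷ 3600 s/hour = 21.3 hours.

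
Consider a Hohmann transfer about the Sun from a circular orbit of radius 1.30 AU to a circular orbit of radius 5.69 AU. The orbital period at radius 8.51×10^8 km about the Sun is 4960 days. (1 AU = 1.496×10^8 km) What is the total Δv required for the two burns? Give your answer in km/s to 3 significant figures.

From Kepler's third law T² = 4π²r³/μ at r = 8.51×10^8 km, T = 4960 days = 4960 × 86400 s = 4.28544×10^8 s: μ = 4π²r³/T² = 1.32482×10^11 km³/s².
In km: r₁ = 1.30 × 1.496×10^8 = 1.9448×10^8 km; r₂ = 5.69 × 1.496×10^8 = 8.51224×10^8 km.
The Hohmann ellipse has a_t = (r₁ + r₂)/2 = 5.22852×10^8 km.
At r₁ the circular-orbit speed is v₁ = √(μ/r₁) = 26.100 km/s.
On the transfer ellipse at r₁, vis-viva equation gives v_p = √[μ(2/r₁ − 1/a_t)] = 33.302 km/s.
First burn Δv₁ = |v_p − v₁| = 7.202 km/s.
Circular speed at r₂: v₂ = √(μ/r₂) = 12.4755 km/s.
Transfer-orbit speed at r₂: v_a = √[μ(2/r₂ − 1/a_t)] = 7.60860 km/s.
Second burn Δv₂ = |v₂ − v_a| = 4.867 km/s.
Δv = Δv₁ + Δv₂ = 7.202 + 4.867 = 12.07 km/s.

Δv = 12.1 km/s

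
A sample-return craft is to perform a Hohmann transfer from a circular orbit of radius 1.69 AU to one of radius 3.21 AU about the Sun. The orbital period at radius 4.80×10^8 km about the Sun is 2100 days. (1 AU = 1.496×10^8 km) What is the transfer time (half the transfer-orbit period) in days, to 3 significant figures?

From Kepler's third law T² = 4π²r³/μ at r = 4.80×10^8 km, T = 2100 days = 2100 × 86400 s = 1.8144×10^8 s: μ = 4π²r³/T² = 1.32623×10^11 km³/s².
In km: r₁ = 1.69 × 1.496×10^8 = 2.52824×10^8 km; r₂ = 3.21 × 1.496×10^8 = 4.80216×10^8 km.
Semi-major axis of the transfer orbit: a_t = (2.52824×10^8 + 4.80216×10^8)/2 = 3.6652×10^8 km.
By Kepler's third law the transfer-orbit period is T = 2π√(a_t³/μ), so t = T/2 = 6.053×10^7 s.
Converting: 6.053×10^7 s ÷ 86400 s/day = 701 days.

t = 701 days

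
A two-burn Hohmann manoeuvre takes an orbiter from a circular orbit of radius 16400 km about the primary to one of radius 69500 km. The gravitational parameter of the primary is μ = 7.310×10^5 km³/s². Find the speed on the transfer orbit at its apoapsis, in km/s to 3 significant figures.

v = 2.00 km/s

Semi-major axis of the transfer orbit: a_t = (16400 + 69500)/2 = 42950 km.
The apoapsis of the transfer ellipse is at r = 69500 km.
Applying v² = μ(2/r − 1/a_t): v = 2.004 km/s.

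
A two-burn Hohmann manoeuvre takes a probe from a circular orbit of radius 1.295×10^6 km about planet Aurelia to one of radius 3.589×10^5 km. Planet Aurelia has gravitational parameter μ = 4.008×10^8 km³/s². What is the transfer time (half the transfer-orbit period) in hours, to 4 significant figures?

t = 32.78 hours

The Hohmann ellipse has a_t = (r₁ + r₂)/2 = 8.2695×10^5 km.
By Kepler's third law the transfer-orbit period is T = 2π√(a_t³/μ), so t = T/2 = 1.180×10^5 s.
Converting: 1.180×10^5 s ÷ 3600 s/hour = 32.78 hours.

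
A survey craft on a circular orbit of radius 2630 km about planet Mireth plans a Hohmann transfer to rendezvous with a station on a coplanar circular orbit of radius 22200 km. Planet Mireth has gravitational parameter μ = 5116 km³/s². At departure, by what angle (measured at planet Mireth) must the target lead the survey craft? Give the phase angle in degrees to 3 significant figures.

Semi-major axis of the transfer orbit: a_t = (2630 + 22200)/2 = 12415 km.
Transfer time t = π√(a_t³/μ) = 60758 s.
Target angular speed ω₂ = √(μ/r₂³) = 2.1624×10^-5 rad/s.
Angle swept by the target during transfer: ω₂·t = 1.3138 rad = 75.28°.
The survey craft traverses 180° on the transfer ellipse, so the target must lead by 180° − 75.28° = 105°.

φ = 105°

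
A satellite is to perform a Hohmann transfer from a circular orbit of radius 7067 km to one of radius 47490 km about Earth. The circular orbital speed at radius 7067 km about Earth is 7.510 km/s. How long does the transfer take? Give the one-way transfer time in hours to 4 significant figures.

From the circular-orbit relation v² = μ/r at r = 7067 km: μ = v²r = (7.510)² × 7067 = 3.98580×10^5 km³/s².
Semi-major axis of the transfer orbit: a_t = (7067 + 47490)/2 = 27278.5 km.
Transfer time t = π√(a_t³/μ) = π√((27278.5)³ / 3.98580×10^5) = 22420 s.
Converting: 22420 s ÷ 3600 s/hour = 6.228 hours.

t = 6.228 hours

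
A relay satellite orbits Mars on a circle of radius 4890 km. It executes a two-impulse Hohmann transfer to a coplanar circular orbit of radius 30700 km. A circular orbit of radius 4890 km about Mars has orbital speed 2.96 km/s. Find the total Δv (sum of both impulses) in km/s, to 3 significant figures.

Δv = 1.49 km/s

From the circular-orbit relation v² = μ/r at r = 4890 km: μ = v²r = (2.96)² × 4890 = 42844.2 km³/s².
The Hohmann ellipse has a_t = (r₁ + r₂)/2 = 17795 km.
Circular speed at r₁: v₁ = √(μ/r₁) = √(42844.2/4890) = 2.9600 km/s.
On the transfer ellipse at r₁, vis-viva gives v_p = √[μ(2/r₁ − 1/a_t)] = 3.8879 km/s.
First burn Δv₁ = |v_p − v₁| = 0.9279 km/s.
At r₂, v₂ = √(μ/r₂) = 1.18135 km/s.
Transfer-orbit speed at r₂: v_a = √[μ(2/r₂ − 1/a_t)] = 0.619273 km/s.
Second burn Δv₂ = |v₂ − v_a| = 0.5621 km/s.
Δv = Δv₁ + Δv₂ = 0.9279 + 0.5621 = 1.490 km/s.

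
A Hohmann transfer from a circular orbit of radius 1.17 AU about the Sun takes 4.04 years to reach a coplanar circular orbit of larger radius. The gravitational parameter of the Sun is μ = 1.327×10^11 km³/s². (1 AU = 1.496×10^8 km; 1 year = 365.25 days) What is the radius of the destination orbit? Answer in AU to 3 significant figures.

r₂ = 6.88 AU

In km: r₁ = 1.17 × 1.496×10^8 = 1.75032×10^8 km.
Transfer time t = 4.04 years × 365.25 × 86400 s = 1.27492704×10^8 s, and t = π√(a_t³/μ).
So a_t = (μ t²/π²)^(1/3) = (1.327×10^11 × (1.27492704×10^8)² / π²)^(1/3) = 6.0235×10^8 km.
Since a_t = (r₁ + r₂)/2, r₂ = 2a_t − r₁ = 2×6.0235×10^8 − 1.75032×10^8 = 1.029668×10^9 km.
In AU: r₂ = 1.029668×10^9 / 1.496×10^8 = 6.88 AU.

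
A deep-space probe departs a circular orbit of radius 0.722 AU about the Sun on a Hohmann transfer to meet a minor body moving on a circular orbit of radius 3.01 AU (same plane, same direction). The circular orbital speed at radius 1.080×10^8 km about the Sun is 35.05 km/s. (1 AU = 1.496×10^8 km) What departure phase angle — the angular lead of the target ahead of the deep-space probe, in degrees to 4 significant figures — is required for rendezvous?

From the circular-orbit relation v² = μ/r at r = 1.080×10^8 km: μ = v²r = (35.05)² × 1.080×10^8 = 1.32678×10^11 km³/s².
In km: r₁ = 0.722 × 1.496×10^8 = 1.080112×10^8 km; r₂ = 3.01 × 1.496×10^8 = 4.50296×10^8 km.
Semi-major axis of the transfer orbit: a_t = (1.080112×10^8 + 4.50296×10^8)/2 = 2.791536×10^8 km.
The half-period of the transfer ellipse is t = π√(a_t³/μ) = 4.02267×10^7 s.
The target's mean motion on its circular orbit is ω₂ = √(μ/r₂³) = 3.81200×10^-8 rad/s.
Angle swept by the target during transfer: ω₂·t = 1.5334 rad = 87.86°.
The deep-space probe traverses 180° on the transfer ellipse, so the target must lead by 180° − 87.86° = 92.14°.

φ = 92.14°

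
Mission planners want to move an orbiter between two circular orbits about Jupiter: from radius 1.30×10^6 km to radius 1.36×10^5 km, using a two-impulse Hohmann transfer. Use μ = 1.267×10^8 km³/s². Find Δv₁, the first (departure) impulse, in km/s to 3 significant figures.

Δv₁ = 5.58 km/s

Transfer-ellipse semi-major axis a_t = (r₁ + r₂)/2 = (1.300×10^6 + 1.360×10^5)/2 = 7.180×10^5 km.
On the circular orbit at r = 1.300×10^6 km, v_c = √(μ/r) = 9.8723 km/s.
Transfer-orbit speed at the same r (vis-viva, a = a_t): v_t = √[μ(2/r − 1/a_t)] = 4.2966 km/s.
Δv₁ = |v_t − v_c| = |4.2966 − 9.8723| = 5.576 km/s.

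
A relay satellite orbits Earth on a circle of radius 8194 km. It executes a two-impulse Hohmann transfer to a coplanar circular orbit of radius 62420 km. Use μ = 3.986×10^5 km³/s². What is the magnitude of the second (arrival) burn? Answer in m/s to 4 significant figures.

The Hohmann ellipse has a_t = (r₁ + r₂)/2 = 35307 km.
On the circular orbit at r = 62420 km, v_c = √(μ/r) = 2.527 km/s.
Transfer-orbit speed at the same r (vis-viva, a = a_t): v_t = √[μ(2/r − 1/a_t)] = 1.217 km/s.
Δv₂ = |v_t − v_c| = |1.217 − 2.527| = 1.310 km/s.

Δv₂ = 1310 m/s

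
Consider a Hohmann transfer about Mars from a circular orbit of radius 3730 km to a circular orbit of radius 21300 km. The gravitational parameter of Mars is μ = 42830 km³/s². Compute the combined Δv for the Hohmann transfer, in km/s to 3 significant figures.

Transfer-ellipse semi-major axis a_t = (r₁ + r₂)/2 = (3730 + 21300)/2 = 12515 km.
Circular speed at r₁: v₁ = √(μ/r₁) = √(42830/3730) = 3.389 km/s.
On the transfer ellipse at r₁, vis-viva equation gives v_p = √[μ(2/r₁ − 1/a_t)] = 4.421 km/s.
First burn Δv₁ = |v_p − v₁| = 1.032 km/s.
At r₂, v₂ = √(μ/r₂) = 1.418 km/s.
Transfer-orbit speed at r₂: v_a = √[μ(2/r₂ − 1/a_t)] = 0.7741 km/s.
Second burn Δv₂ = |v₂ − v_a| = 0.6439 km/s.
Total Δv = Δv₁ + Δv₂ = 1.676 km/s.

Δv = 1.68 km/s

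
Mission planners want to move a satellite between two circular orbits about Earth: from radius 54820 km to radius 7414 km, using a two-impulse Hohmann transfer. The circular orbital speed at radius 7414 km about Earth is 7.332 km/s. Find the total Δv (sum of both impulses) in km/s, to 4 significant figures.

Δv = 3.780 km/s

From the circular-orbit relation v² = μ/r at r = 7414 km: μ = v²r = (7.332)² × 7414 = 3.98563×10^5 km³/s².
Semi-major axis of the transfer orbit: a_t = (54820 + 7414)/2 = 31117 km.
At r₁ the circular-orbit speed is v₁ = √(μ/r₁) = 2.696 km/s.
Transfer-orbit speed at r₁ (v² = μ(2/r − 1/a)): v_a = √[μ(2/r₁ − 1/a_t)] = 1.316 km/s.
First burn Δv₁ = |v_a − v₁| = 1.380 km/s.
At r₂, v₂ = √(μ/r₂) = 7.332 km/s.
Transfer-orbit speed at r₂: v_p = √[μ(2/r₂ − 1/a_t)] = 9.732 km/s.
Second burn Δv₂ = |v₂ − v_p| = 2.400 km/s.
Δv = Δv₁ + Δv₂ = 1.380 + 2.400 = 3.780 km/s.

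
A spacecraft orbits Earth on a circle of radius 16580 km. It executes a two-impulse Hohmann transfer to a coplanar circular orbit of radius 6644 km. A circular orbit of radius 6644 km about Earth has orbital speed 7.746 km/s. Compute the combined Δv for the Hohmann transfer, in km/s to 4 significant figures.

Δv = 2.704 km/s

From the circular-orbit relation v² = μ/r at r = 6644 km: μ = v²r = (7.746)² × 6644 = 3.98643×10^5 km³/s².
Transfer-ellipse semi-major axis a_t = (r₁ + r₂)/2 = (16580 + 6644)/2 = 11612 km.
Circular speed at r₁: v₁ = √(μ/r₁) = √(3.98643×10^5/16580) = 4.903 km/s.
On the transfer ellipse at r₁, v² = μ(2/r − 1/a) gives v_a = √[μ(2/r₁ − 1/a_t)] = 3.709 km/s.
First burn Δv₁ = |v_a − v₁| = 1.194 km/s.
At r₂, v₂ = √(μ/r₂) = 7.746 km/s.
Transfer-orbit speed at r₂: v_p = √[μ(2/r₂ − 1/a_t)] = 9.256 km/s.
Second burn Δv₂ = |v₂ − v_p| = 1.510 km/s.
Total Δv = Δv₁ + Δv₂ = 2.704 km/s.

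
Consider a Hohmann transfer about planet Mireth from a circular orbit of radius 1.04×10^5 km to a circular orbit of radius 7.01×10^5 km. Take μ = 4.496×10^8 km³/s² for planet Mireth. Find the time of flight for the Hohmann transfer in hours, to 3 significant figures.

t = 10.5 hours

The Hohmann ellipse has a_t = (r₁ + r₂)/2 = 4.025×10^5 km.
Half the transfer-orbit period gives t = π√(a_t³/μ) = 37830 s.
Converting: 37830 s ÷ 3600 s/hour = 10.5 hours.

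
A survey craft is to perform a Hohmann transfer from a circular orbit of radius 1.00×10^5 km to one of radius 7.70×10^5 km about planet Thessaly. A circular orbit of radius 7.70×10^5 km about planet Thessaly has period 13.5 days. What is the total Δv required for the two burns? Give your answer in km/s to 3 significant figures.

Δv = 5.96 km/s

From Kepler's third law T² = 4π²r³/μ at r = 7.70×10^5 km, T = 13.5 days = 13.5 × 86400 s = 1.1664×10^6 s: μ = 4π²r³/T² = 1.32476×10^7 km³/s².
Transfer-ellipse semi-major axis a_t = (r₁ + r₂)/2 = (1.000×10^5 + 7.700×10^5)/2 = 4.350×10^5 km.
Circular speed at r₁: v₁ = √(μ/r₁) = √(1.32476×10^7/1.000×10^5) = 11.5098 km/s.
On the transfer ellipse at r₁, vis-viva equation gives v_p = √[μ(2/r₁ − 1/a_t)] = 15.3133 km/s.
First burn Δv₁ = |v_p − v₁| = 3.8035 km/s.
Circular speed at r₂: v₂ = √(μ/r₂) = 4.14785 km/s.
Transfer-orbit speed at r₂: v_a = √[μ(2/r₂ − 1/a_t)] = 1.98874 km/s.
Second burn Δv₂ = |v₂ − v_a| = 2.1591 km/s.
Δv = Δv₁ + Δv₂ = 3.8035 + 2.1591 = 5.963 km/s.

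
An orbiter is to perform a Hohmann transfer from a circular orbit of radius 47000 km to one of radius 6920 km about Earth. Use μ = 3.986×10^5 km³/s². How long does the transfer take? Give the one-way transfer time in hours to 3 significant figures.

t = 6.12 hours

Semi-major axis of the transfer orbit: a_t = (47000 + 6920)/2 = 26960 km.
By Kepler's third law the transfer-orbit period is T = 2π√(a_t³/μ), so t = T/2 = 22030 s.
Converting: 22030 s ÷ 3600 s/hour = 6.12 hours.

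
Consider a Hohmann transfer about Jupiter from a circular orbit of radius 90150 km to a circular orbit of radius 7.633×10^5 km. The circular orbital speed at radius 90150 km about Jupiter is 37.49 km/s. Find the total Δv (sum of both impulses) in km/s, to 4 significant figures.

From the circular-orbit relation v² = μ/r at r = 90150 km: μ = v²r = (37.49)² × 90150 = 1.26706×10^8 km³/s².
Semi-major axis of the transfer orbit: a_t = (90150 + 7.633×10^5)/2 = 4.26725×10^5 km.
At r₁ the circular-orbit speed is v₁ = √(μ/r₁) = 37.49 km/s.
On the transfer ellipse at r₁, vis-viva gives v_p = √[μ(2/r₁ − 1/a_t)] = 50.14 km/s.
First burn Δv₁ = |v_p − v₁| = 12.65 km/s.
At r₂, v₂ = √(μ/r₂) = 12.884 km/s.
Transfer-orbit speed at r₂: v_a = √[μ(2/r₂ − 1/a_t)] = 5.9219 km/s.
Second burn Δv₂ = |v₂ − v_a| = 6.962 km/s.
Total Δv = Δv₁ + Δv₂ = 19.61 km/s.

Δv = 19.61 km/s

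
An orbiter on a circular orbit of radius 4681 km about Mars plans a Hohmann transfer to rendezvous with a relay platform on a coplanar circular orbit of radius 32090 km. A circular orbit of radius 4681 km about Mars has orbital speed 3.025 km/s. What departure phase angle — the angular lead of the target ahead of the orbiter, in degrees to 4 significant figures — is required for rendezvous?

From the circular-orbit relation v² = μ/r at r = 4681 km: μ = v²r = (3.025)² × 4681 = 42834.1 km³/s².
Transfer-ellipse semi-major axis a_t = (r₁ + r₂)/2 = (4681 + 32090)/2 = 18385.5 km.
The half-period of the transfer ellipse is t = π√(a_t³/μ) = 37841 s.
The target's mean motion on its circular orbit is ω₂ = √(μ/r₂³) = 3.6003×10^-5 rad/s.
Angle swept by the target during transfer: ω₂·t = 1.3624 rad = 78.06°.
The orbiter traverses 180° on the transfer ellipse, so the target must lead by 180° − 78.06° = 101.9°.

φ = 101.9°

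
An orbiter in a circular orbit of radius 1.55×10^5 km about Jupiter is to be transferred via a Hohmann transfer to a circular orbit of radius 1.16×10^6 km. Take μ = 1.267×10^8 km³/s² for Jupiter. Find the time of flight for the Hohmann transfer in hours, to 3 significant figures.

t = 41.3 hours

The Hohmann ellipse has a_t = (r₁ + r₂)/2 = 6.575×10^5 km.
By Kepler's third law the transfer-orbit period is T = 2π√(a_t³/μ), so t = T/2 = 1.488×10^5 s.
Converting: 1.488×10^5 s ÷ 3600 s/hour = 41.3 hours.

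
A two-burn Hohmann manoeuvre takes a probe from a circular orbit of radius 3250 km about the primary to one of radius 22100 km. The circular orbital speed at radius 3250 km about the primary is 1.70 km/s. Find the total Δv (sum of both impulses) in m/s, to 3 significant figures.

Δv = 867 m/s

From the circular-orbit relation v² = μ/r at r = 3250 km: μ = v²r = (1.70)² × 3250 = 9392.50 km³/s².
Transfer-ellipse semi-major axis a_t = (r₁ + r₂)/2 = (3250 + 22100)/2 = 12675 km.
At r₁ the circular-orbit speed is v₁ = √(μ/r₁) = 1.7000 km/s.
On the transfer ellipse at r₁, vis-viva gives v_p = √[μ(2/r₁ − 1/a_t)] = 2.2448 km/s.
First burn Δv₁ = |v_p − v₁| = 0.5448 km/s.
At r₂, v₂ = √(μ/r₂) = 0.6519 km/s.
Transfer-orbit speed at r₂: v_a = √[μ(2/r₂ − 1/a_t)] = 0.3301 km/s.
Second burn Δv₂ = |v₂ − v_a| = 0.3218 km/s.
Total Δv = Δv₁ + Δv₂ = 0.8666 km/s.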